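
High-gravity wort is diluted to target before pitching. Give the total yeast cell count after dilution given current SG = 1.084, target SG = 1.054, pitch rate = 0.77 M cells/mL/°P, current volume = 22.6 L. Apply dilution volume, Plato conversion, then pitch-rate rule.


V_w = V·((SG_c−1)/(SG_t−1)−1);  °P = 259 − 259/SG_t;  cells = rate·(V+V_w)·°P
V_w = 22.6·((1.084−1)/(1.054−1)−1) = 12.5556
V_final = 22.6 + 12.5556 = 35.1556
°P = 259 − 259/1.054 = 13.2694
cells = 0.77·35.1556·13.2694

359.2011 billion cells


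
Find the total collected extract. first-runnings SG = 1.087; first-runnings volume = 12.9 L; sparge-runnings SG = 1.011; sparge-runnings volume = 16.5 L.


total = Σ (SG_i − 1)·1000·V_i
first = (1.087 − 1)·1000·12.9 = 1122.3000
sparge = (1.011 − 1)·1000·16.5 = 181.5000
total = 1122.3000 + 181.5000

1303.8000 gravity·L


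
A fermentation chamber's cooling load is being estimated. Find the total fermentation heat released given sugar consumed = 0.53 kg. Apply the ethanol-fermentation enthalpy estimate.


Q = m_sugar · 590 kJ/kg
Q = 0.53 · 590

312.7000 kJ


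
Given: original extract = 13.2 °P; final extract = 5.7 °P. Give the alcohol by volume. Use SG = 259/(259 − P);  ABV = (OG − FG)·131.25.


OG = 259/(259 − 13.2) = 1.0537
FG = 259/(259 − 5.7) = 1.0225
ABV = (1.0537 − 1.0225)·131.25

4.0949 % ABV


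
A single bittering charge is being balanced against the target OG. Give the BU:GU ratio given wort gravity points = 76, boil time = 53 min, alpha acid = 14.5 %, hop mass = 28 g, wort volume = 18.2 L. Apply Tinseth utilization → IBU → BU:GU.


U = 1.65·0.000125^(GP/1000)·(1−e^(−0.04t))/4.15;  IBU = (α/100)·m·U·1000/V;  BU:GU = IBU/GP
U = 1.65·0.000125^(76/1000)·(1−e^(−0.04·53))/4.15 = 0.1767
IBU = (14.5/100)·28·0.1767·1000/18.2 = 39.4206
BU:GU = 39.4206/76

0.5187


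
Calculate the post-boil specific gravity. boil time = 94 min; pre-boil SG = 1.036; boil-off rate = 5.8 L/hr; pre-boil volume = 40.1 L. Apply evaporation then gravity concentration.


V_post = V_pre − rate·(t/60);  SG_post = 1 + (SG_pre−1)·V_pre/V_post
V_post = 40.1 − 5.8·(94/60) = 31.0133
SG_post = 1 + (1.036 − 1)·40.1/31.0133

1.0465


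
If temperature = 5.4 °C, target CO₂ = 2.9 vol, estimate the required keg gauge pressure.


psi = vols/(0.01821 + 0.09011·e^(−0.04·T)) − 14.695
psi = 2.9/(0.01821 + 0.09011·e^(−0.04·5.4)) − 14.695

17.2381 psi


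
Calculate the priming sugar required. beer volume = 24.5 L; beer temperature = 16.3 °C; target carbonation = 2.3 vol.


residual = 14.695·(0.01821 + 0.09011·e^(−0.04·T));  sugar = (target − residual)·4.0·V
residual = 14.695·(0.01821 + 0.09011·e^(−0.04·16.3)) = 0.9575
sugar = (2.3 − 0.9575)·4.0·24.5

131.5660 g


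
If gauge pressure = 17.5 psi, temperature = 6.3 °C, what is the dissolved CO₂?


vols = (P + 14.695)·(0.01821 + 0.09011·e^(−0.04·T))
vols = (17.5 + 14.695)·(0.01821 + 0.09011·e^(−0.04·6.3))

2.8411 volumes


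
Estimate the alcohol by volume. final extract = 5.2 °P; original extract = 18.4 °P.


SG = 259/(259 − P);  ABV = (OG − FG)·131.25
OG = 259/(259 − 18.4) = 1.0765
FG = 259/(259 − 5.2) = 1.0205
ABV = (1.0765 − 1.0205)·131.25

7.3483 % ABV


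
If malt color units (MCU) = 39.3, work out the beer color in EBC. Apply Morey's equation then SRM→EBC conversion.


SRM = 1.4922·MCU^0.6859;  EBC = SRM·1.97
SRM = 1.4922·39.3^0.6859 = 18.5106
EBC = 18.5106·1.97

36.4659 EBC


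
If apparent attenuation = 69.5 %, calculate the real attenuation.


RA = AA · 0.8192
RA = 69.5 · 0.8192

56.9344 %


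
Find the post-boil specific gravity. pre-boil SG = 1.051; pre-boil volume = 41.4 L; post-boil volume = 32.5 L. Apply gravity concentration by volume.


SG_post = 1 + (SG_pre − 1)·V_pre/V_post
pts_pre = (1.051 − 1)·1000 = 51.0000
pts_post = 51.0000·41.4/32.5 = 64.9662
SG_post = 1 + 64.9662/1000

1.0650


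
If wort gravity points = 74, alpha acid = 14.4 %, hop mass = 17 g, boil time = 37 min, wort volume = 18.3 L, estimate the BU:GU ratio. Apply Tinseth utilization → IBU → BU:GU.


U = 1.65·0.000125^(GP/1000)·(1−e^(−0.04t))/4.15;  IBU = (α/100)·m·U·1000/V;  BU:GU = IBU/GP
U = 1.65·0.000125^(74/1000)·(1−e^(−0.04·37))/4.15 = 0.1579
IBU = (14.4/100)·17·0.1579·1000/18.3 = 21.1246
BU:GU = 21.1246/74

0.2855


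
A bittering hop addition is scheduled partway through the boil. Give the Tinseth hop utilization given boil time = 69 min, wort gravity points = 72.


U = 1.65·0.000125^(GP/1000) · (1 − e^(−0.04·t))/4.15
bigness = 1.65·0.000125^(72/1000) = 0.8639
boil_factor = (1 − e^(−0.04·69))/4.15 = 0.2257
U = 0.8639 · 0.2257

0.1950


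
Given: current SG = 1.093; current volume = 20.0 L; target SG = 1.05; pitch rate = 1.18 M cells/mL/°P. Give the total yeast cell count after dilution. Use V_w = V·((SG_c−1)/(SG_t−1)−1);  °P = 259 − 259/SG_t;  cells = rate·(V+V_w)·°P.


V_w = 20.0·((1.093−1)/(1.05−1)−1) = 17.2000
V_final = 20.0 + 17.2000 = 37.2000
°P = 259 − 259/1.05 = 12.3333
cells = 1.18·37.2000·12.3333

541.3840 billion cells


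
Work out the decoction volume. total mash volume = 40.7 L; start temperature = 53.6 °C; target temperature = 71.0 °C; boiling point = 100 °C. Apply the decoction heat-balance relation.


V_dec = V_total·(T_target − T_start)/(T_boil − T_start)
V_dec = 40.7·(71.0 − 53.6)/(100 − 53.6)

15.2625 L


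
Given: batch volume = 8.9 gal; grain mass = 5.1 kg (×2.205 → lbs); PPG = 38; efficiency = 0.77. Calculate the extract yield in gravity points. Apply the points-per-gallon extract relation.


points = lbs × PPG × eff / vol
lbs = 5.1 × 2.205 = 11.2455
points = 11.2455 × 38 × 0.77 / 8.9

36.9712 points


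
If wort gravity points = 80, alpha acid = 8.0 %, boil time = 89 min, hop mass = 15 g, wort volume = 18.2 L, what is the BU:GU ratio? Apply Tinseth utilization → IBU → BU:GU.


U = 1.65·0.000125^(GP/1000)·(1−e^(−0.04t))/4.15;  IBU = (α/100)·m·U·1000/V;  BU:GU = IBU/GP
U = 1.65·0.000125^(80/1000)·(1−e^(−0.04·89))/4.15 = 0.1882
IBU = (8.0/100)·15·0.1882·1000/18.2 = 12.4099
BU:GU = 12.4099/80

0.1551


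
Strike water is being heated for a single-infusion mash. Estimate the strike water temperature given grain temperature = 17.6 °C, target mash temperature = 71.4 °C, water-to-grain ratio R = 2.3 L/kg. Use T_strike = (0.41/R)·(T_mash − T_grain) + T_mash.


T_strike = (0.41/2.3)·(71.4 − 17.6) + 71.4

80.9904 °C


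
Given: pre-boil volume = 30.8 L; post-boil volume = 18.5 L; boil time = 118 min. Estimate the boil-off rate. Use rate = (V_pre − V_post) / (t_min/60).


rate = (30.8 − 18.5) / (118/60)

6.2542 L/hr


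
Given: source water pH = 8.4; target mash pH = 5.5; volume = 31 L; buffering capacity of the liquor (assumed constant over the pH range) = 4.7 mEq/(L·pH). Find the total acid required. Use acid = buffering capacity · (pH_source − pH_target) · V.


acid = 4.7 · (8.4 − 5.5) · 31

422.5300 mEq


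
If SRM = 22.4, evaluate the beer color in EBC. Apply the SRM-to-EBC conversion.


EBC = SRM · 1.97
EBC = 22.4 · 1.97

44.1280 EBC


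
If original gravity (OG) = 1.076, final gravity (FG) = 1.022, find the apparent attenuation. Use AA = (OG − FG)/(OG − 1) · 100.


AA = (1.076 − 1.022)/(1.076 − 1) · 100

71.0526 %


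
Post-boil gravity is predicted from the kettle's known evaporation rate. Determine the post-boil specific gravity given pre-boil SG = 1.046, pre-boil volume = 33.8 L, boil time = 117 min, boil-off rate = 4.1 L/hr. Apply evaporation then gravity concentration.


V_post = V_pre − rate·(t/60);  SG_post = 1 + (SG_pre−1)·V_pre/V_post
V_post = 33.8 − 4.1·(117/60) = 25.8050
SG_post = 1 + (1.046 − 1)·33.8/25.8050

1.0603


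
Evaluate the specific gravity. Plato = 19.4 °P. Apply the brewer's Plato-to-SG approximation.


SG = 259/(259 − P)
SG = 259/(259 − 19.4)

1.0810


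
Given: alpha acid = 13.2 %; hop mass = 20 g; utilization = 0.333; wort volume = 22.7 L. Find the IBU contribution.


IBU = (α/100)·mass·U·1000 / V
IBU = (13.2/100)·20·0.333·1000 / 22.7

38.7278 IBU


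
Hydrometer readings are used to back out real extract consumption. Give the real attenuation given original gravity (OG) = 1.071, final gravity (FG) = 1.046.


AA = (OG−FG)/(OG−1)·100;  RA = AA·0.8192
AA = (1.071 − 1.046)/(1.071 − 1)·100 = 35.2113
RA = 35.2113·0.8192

28.8451 %


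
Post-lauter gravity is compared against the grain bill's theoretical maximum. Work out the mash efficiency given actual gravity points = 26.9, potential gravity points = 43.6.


efficiency = actual / potential × 100
efficiency = 26.9 / 43.6 × 100

61.6972 %


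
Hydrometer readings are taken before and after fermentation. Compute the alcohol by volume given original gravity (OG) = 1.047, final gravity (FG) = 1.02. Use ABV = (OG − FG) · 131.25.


ABV = (1.047 − 1.02) · 131.25

3.5437 % ABV


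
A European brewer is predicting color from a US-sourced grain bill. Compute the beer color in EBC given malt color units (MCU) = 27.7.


SRM = 1.4922·MCU^0.6859;  EBC = SRM·1.97
SRM = 1.4922·27.7^0.6859 = 14.5621
EBC = 14.5621·1.97

28.6873 EBC


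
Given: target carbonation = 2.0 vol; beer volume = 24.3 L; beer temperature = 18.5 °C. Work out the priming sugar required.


residual = 14.695·(0.01821 + 0.09011·e^(−0.04·T));  sugar = (target − residual)·4.0·V
residual = 14.695·(0.01821 + 0.09011·e^(−0.04·18.5)) = 0.8994
sugar = (2.0 − 0.8994)·4.0·24.3

106.9808 g


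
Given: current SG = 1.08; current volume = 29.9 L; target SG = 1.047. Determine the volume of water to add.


V_water = V·((SG_curr − 1)/(SG_target − 1) − 1)
V_water = 29.9·((1.08 − 1)/(1.047 − 1) − 1)

20.9936 L


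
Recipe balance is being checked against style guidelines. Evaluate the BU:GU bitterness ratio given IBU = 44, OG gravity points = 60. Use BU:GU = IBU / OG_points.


BU:GU = 44 / 60

0.7333


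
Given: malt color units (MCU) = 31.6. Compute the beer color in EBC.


SRM = 1.4922·MCU^0.6859;  EBC = SRM·1.97
SRM = 1.4922·31.6^0.6859 = 15.9390
EBC = 15.9390·1.97

31.3999 EBC


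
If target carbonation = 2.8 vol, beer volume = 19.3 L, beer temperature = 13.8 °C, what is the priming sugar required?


residual = 14.695·(0.01821 + 0.09011·e^(−0.04·T));  sugar = (target − residual)·4.0·V
residual = 14.695·(0.01821 + 0.09011·e^(−0.04·13.8)) = 1.0300
sugar = (2.8 − 1.0300)·4.0·19.3

136.6404 g


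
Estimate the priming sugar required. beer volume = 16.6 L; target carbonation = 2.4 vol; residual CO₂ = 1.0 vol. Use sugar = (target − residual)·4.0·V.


sugar = (2.4 − 1.0)·4.0·16.6

92.9600 g


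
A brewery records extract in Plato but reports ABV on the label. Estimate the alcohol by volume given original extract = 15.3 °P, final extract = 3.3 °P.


SG = 259/(259 − P);  ABV = (OG − FG)·131.25
OG = 259/(259 − 15.3) = 1.0628
FG = 259/(259 − 3.3) = 1.0129
ABV = (1.0628 − 1.0129)·131.25

6.5463 % ABV


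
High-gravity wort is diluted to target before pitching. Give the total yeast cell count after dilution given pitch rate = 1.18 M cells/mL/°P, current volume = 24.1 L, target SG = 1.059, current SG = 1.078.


V_w = V·((SG_c−1)/(SG_t−1)−1);  °P = 259 − 259/SG_t;  cells = rate·(V+V_w)·°P
V_w = 24.1·((1.078−1)/(1.059−1)−1) = 7.7610
V_final = 24.1 + 7.7610 = 31.8610
°P = 259 − 259/1.059 = 14.4297
cells = 1.18·31.8610·14.4297

542.4971 billion cells


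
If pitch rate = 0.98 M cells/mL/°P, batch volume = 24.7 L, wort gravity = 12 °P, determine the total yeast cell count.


cells (billions) = rate · V_L · °P
cells = 0.98 · 24.7 · 12

290.4720 billion cells


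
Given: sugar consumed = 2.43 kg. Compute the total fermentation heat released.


Q = m_sugar · 590 kJ/kg
Q = 2.43 · 590

1433.7000 kJ


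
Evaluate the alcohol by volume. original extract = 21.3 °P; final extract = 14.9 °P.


SG = 259/(259 − P);  ABV = (OG − FG)·131.25
OG = 259/(259 − 21.3) = 1.0896
FG = 259/(259 − 14.9) = 1.0610
ABV = (1.0896 − 1.0610)·131.25

3.7496 % ABV


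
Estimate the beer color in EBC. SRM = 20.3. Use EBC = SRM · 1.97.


EBC = 20.3 · 1.97

39.9910 EBC


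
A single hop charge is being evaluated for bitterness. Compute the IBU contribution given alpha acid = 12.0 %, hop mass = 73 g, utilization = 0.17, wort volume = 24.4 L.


IBU = (α/100)·mass·U·1000 / V
IBU = (12.0/100)·73·0.17·1000 / 24.4

61.0328 IBU


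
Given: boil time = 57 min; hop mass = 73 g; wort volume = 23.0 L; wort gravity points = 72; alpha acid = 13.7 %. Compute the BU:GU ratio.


U = 1.65·0.000125^(GP/1000)·(1−e^(−0.04t))/4.15;  IBU = (α/100)·m·U·1000/V;  BU:GU = IBU/GP
U = 1.65·0.000125^(72/1000)·(1−e^(−0.04·57))/4.15 = 0.1869
IBU = (13.7/100)·73·0.1869·1000/23.0 = 81.2583
BU:GU = 81.2583/72

1.1286


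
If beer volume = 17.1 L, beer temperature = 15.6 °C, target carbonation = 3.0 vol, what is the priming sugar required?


residual = 14.695·(0.01821 + 0.09011·e^(−0.04·T));  sugar = (target − residual)·4.0·V
residual = 14.695·(0.01821 + 0.09011·e^(−0.04·15.6)) = 0.9771
sugar = (3.0 − 0.9771)·4.0·17.1

138.3677 g


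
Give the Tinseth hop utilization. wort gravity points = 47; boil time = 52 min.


U = 1.65·0.000125^(GP/1000) · (1 − e^(−0.04·t))/4.15
bigness = 1.65·0.000125^(47/1000) = 1.0815
boil_factor = (1 − e^(−0.04·52))/4.15 = 0.2109
U = 1.0815 · 0.2109

0.2281


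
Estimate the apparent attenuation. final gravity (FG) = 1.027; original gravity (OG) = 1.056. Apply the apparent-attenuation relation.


AA = (OG − FG)/(OG − 1) · 100
AA = (1.056 − 1.027)/(1.056 − 1) · 100

51.7857 %


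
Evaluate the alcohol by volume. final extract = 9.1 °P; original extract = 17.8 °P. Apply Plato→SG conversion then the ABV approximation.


SG = 259/(259 − P);  ABV = (OG − FG)·131.25
OG = 259/(259 − 17.8) = 1.0738
FG = 259/(259 − 9.1) = 1.0364
ABV = (1.0738 − 1.0364)·131.25

4.9065 % ABV


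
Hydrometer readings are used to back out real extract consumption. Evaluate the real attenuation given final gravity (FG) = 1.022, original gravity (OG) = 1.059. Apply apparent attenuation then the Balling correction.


AA = (OG−FG)/(OG−1)·100;  RA = AA·0.8192
AA = (1.059 − 1.022)/(1.059 − 1)·100 = 62.7119
RA = 62.7119·0.8192

51.3736 %


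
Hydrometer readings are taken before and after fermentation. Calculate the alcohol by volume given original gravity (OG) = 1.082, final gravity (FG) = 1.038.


ABV = (OG − FG) · 131.25
ABV = (1.082 − 1.038) · 131.25

5.7750 % ABV


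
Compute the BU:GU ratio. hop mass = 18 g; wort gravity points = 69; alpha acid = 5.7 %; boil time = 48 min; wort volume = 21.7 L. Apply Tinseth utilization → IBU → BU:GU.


U = 1.65·0.000125^(GP/1000)·(1−e^(−0.04t))/4.15;  IBU = (α/100)·m·U·1000/V;  BU:GU = IBU/GP
U = 1.65·0.000125^(69/1000)·(1−e^(−0.04·48))/4.15 = 0.1825
IBU = (5.7/100)·18·0.1825·1000/21.7 = 8.6290
BU:GU = 8.6290/69

0.1251


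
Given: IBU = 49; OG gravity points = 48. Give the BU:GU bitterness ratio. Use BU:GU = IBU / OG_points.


BU:GU = 49 / 48

1.0208


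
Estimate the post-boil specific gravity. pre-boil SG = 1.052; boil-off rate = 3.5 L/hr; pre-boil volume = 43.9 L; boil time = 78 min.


V_post = V_pre − rate·(t/60);  SG_post = 1 + (SG_pre−1)·V_pre/V_post
V_post = 43.9 − 3.5·(78/60) = 39.3500
SG_post = 1 + (1.052 − 1)·43.9/39.3500

1.0580


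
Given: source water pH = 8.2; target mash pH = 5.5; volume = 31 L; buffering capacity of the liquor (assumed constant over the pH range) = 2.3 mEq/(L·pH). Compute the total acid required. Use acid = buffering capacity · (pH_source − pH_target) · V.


acid = 2.3 · (8.2 − 5.5) · 31

192.5100 mEq


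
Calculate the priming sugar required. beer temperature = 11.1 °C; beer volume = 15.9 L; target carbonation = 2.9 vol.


residual = 14.695·(0.01821 + 0.09011·e^(−0.04·T));  sugar = (target − residual)·4.0·V
residual = 14.695·(0.01821 + 0.09011·e^(−0.04·11.1)) = 1.1170
sugar = (2.9 − 1.1170)·4.0·15.9

113.3986 g


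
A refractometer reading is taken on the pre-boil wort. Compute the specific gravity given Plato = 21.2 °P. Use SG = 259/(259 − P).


SG = 259/(259 − 21.2)

1.0892


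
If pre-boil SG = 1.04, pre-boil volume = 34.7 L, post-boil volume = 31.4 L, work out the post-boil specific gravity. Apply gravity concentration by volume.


SG_post = 1 + (SG_pre − 1)·V_pre/V_post
pts_pre = (1.04 − 1)·1000 = 40.0000
pts_post = 40.0000·34.7/31.4 = 44.2038
SG_post = 1 + 44.2038/1000

1.0442


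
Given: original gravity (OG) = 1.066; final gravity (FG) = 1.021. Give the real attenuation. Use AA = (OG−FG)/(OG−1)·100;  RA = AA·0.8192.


AA = (1.066 − 1.021)/(1.066 − 1)·100 = 68.1818
RA = 68.1818·0.8192

55.8545 %


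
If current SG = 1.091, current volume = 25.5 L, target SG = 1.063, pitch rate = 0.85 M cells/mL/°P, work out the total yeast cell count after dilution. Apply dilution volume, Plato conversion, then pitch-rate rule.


V_w = V·((SG_c−1)/(SG_t−1)−1);  °P = 259 − 259/SG_t;  cells = rate·(V+V_w)·°P
V_w = 25.5·((1.091−1)/(1.063−1)−1) = 11.3333
V_final = 25.5 + 11.3333 = 36.8333
°P = 259 − 259/1.063 = 15.3500
cells = 0.85·36.8333·15.3500

480.5814 billion cells


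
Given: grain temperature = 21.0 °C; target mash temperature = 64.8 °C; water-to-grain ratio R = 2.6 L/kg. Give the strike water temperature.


T_strike = (0.41/R)·(T_mash − T_grain) + T_mash
T_strike = (0.41/2.6)·(64.8 − 21.0) + 64.8

71.7069 °C


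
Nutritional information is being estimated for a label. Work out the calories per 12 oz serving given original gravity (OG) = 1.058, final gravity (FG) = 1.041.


ABW = (OG−FG)·131.25·0.79/FG;  °P = 259 − 259/SG (for OG→OE and FG→AE);  RE = 0.1808·OE + 0.8192·AE;  Cal = (6.9·ABW + 4·(RE−0.1))·FG·3.55
ABW = (1.058 − 1.041)·131.25·0.79/1.041 = 1.6933
OE = 259 − 259/1.058 = 14.1985 °P
AE = 259 − 259/1.041 = 10.2008 °P
RE = 0.1808·14.1985 + 0.8192·10.2008 = 10.9236 °P
Cal = (6.9·1.6933 + 4·(10.9236−0.1))·1.041·3.55

203.1730 kcal


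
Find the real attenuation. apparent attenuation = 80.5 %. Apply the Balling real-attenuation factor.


RA = AA · 0.8192
RA = 80.5 · 0.8192

65.9456 %


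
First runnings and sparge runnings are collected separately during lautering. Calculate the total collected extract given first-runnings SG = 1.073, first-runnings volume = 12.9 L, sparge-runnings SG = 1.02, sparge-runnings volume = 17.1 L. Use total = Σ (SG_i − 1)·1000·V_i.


first = (1.073 − 1)·1000·12.9 = 941.7000
sparge = (1.02 − 1)·1000·17.1 = 342.0000
total = 941.7000 + 342.0000

1283.7000 gravity·L


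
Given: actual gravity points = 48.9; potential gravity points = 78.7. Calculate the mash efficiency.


efficiency = actual / potential × 100
efficiency = 48.9 / 78.7 × 100

62.1347 %


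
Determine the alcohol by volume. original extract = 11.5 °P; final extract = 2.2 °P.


SG = 259/(259 − P);  ABV = (OG − FG)·131.25
OG = 259/(259 − 11.5) = 1.0465
FG = 259/(259 − 2.2) = 1.0086
ABV = (1.0465 − 1.0086)·131.25

4.9741 % ABV


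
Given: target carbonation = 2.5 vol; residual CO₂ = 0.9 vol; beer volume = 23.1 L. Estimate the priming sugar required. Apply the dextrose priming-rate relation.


sugar = (target − residual)·4.0·V
sugar = (2.5 − 0.9)·4.0·23.1

147.8400 g


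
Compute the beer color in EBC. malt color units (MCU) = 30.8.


SRM = 1.4922·MCU^0.6859;  EBC = SRM·1.97
SRM = 1.4922·30.8^0.6859 = 15.6612
EBC = 15.6612·1.97

30.8525 EBC


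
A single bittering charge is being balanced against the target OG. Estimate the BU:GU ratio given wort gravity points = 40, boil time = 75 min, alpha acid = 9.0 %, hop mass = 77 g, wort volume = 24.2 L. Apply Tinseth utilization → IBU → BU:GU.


U = 1.65·0.000125^(GP/1000)·(1−e^(−0.04t))/4.15;  IBU = (α/100)·m·U·1000/V;  BU:GU = IBU/GP
U = 1.65·0.000125^(40/1000)·(1−e^(−0.04·75))/4.15 = 0.2637
IBU = (9.0/100)·77·0.2637·1000/24.2 = 75.5181
BU:GU = 75.5181/40

1.8880


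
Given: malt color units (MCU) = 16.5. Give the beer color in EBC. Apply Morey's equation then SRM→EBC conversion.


SRM = 1.4922·MCU^0.6859;  EBC = SRM·1.97
SRM = 1.4922·16.5^0.6859 = 10.2070
EBC = 10.2070·1.97

20.1078 EBC


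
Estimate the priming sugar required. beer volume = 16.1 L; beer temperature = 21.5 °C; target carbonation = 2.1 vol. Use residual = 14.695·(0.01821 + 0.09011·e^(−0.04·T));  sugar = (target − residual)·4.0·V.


residual = 14.695·(0.01821 + 0.09011·e^(−0.04·21.5)) = 0.8279
sugar = (2.1 − 0.8279)·4.0·16.1

81.9211 g


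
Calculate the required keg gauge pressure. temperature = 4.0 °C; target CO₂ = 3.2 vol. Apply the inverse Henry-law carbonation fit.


psi = vols/(0.01821 + 0.09011·e^(−0.04·T)) − 14.695
psi = 3.2/(0.01821 + 0.09011·e^(−0.04·4.0)) − 14.695

18.9904 psi


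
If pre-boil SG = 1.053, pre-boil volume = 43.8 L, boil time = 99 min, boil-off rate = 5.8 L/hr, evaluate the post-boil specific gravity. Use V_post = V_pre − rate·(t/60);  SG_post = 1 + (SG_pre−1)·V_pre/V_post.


V_post = 43.8 − 5.8·(99/60) = 34.2300
SG_post = 1 + (1.053 − 1)·43.8/34.2300

1.0678


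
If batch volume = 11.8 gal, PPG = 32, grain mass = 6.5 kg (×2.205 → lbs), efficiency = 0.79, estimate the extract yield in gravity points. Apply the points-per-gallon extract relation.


points = lbs × PPG × eff / vol
lbs = 6.5 × 2.205 = 14.3325
points = 14.3325 × 32 × 0.79 / 11.8

30.7056 points


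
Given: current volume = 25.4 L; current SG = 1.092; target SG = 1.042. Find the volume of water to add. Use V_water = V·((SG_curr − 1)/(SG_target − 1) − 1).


V_water = 25.4·((1.092 − 1)/(1.042 − 1) − 1)

30.2381 L


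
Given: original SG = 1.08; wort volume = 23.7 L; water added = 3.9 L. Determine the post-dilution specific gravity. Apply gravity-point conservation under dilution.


SG_new = 1 + (SG_old − 1)·V_old/(V_old + V_water)
pts = (1.08 − 1)·1000·23.7/(23.7 + 3.9) = 68.6957
SG_new = 1 + 68.6957/1000

1.0687


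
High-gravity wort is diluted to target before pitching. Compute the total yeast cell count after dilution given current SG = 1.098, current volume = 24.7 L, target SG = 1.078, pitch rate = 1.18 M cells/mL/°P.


V_w = V·((SG_c−1)/(SG_t−1)−1);  °P = 259 − 259/SG_t;  cells = rate·(V+V_w)·°P
V_w = 24.7·((1.098−1)/(1.078−1)−1) = 6.3333
V_final = 24.7 + 6.3333 = 31.0333
°P = 259 − 259/1.078 = 18.7403
cells = 1.18·31.0333·18.7403

686.2558 billion cells


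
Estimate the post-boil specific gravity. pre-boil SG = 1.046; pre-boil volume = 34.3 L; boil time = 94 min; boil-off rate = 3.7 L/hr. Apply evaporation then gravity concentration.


V_post = V_pre − rate·(t/60);  SG_post = 1 + (SG_pre−1)·V_pre/V_post
V_post = 34.3 − 3.7·(94/60) = 28.5033
SG_post = 1 + (1.046 − 1)·34.3/28.5033

1.0554


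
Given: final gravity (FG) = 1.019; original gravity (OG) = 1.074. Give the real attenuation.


AA = (OG−FG)/(OG−1)·100;  RA = AA·0.8192
AA = (1.074 − 1.019)/(1.074 − 1)·100 = 74.3243
RA = 74.3243·0.8192

60.8865 %


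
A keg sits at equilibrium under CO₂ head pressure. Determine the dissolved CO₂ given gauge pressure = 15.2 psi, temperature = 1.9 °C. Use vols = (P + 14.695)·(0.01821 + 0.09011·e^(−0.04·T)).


vols = (15.2 + 14.695)·(0.01821 + 0.09011·e^(−0.04·1.9))

3.0411 volumes


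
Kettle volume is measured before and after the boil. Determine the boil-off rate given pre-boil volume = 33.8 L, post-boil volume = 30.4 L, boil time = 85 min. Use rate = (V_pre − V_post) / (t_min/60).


rate = (33.8 − 30.4) / (85/60)

2.4000 L/hr


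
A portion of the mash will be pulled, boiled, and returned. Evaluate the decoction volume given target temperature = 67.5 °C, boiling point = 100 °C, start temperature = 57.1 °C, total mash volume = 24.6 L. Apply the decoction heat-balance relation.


V_dec = V_total·(T_target − T_start)/(T_boil − T_start)
V_dec = 24.6·(67.5 − 57.1)/(100 − 57.1)

5.9636 L


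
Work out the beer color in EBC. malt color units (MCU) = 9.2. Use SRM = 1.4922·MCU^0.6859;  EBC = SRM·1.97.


SRM = 1.4922·9.2^0.6859 = 6.8374
EBC = 6.8374·1.97

13.4696 EBC


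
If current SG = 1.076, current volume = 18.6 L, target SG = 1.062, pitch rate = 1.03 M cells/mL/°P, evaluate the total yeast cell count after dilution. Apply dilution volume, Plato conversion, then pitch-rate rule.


V_w = V·((SG_c−1)/(SG_t−1)−1);  °P = 259 − 259/SG_t;  cells = rate·(V+V_w)·°P
V_w = 18.6·((1.076−1)/(1.062−1)−1) = 4.2000
V_final = 18.6 + 4.2000 = 22.8000
°P = 259 − 259/1.062 = 15.1205
cells = 1.03·22.8000·15.1205

355.0905 billion cells


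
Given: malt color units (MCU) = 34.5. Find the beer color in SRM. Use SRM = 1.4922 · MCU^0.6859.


SRM = 1.4922 · 34.5^0.6859

16.9284 SRM


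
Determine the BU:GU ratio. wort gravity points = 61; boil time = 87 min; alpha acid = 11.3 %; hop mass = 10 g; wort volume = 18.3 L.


U = 1.65·0.000125^(GP/1000)·(1−e^(−0.04t))/4.15;  IBU = (α/100)·m·U·1000/V;  BU:GU = IBU/GP
U = 1.65·0.000125^(61/1000)·(1−e^(−0.04·87))/4.15 = 0.2227
IBU = (11.3/100)·10·0.2227·1000/18.3 = 13.7526
BU:GU = 13.7526/61

0.2255


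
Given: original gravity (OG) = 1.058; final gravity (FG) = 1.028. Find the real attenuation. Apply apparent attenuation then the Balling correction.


AA = (OG−FG)/(OG−1)·100;  RA = AA·0.8192
AA = (1.058 − 1.028)/(1.058 − 1)·100 = 51.7241
RA = 51.7241·0.8192

42.3724 %


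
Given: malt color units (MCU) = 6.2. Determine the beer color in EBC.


SRM = 1.4922·MCU^0.6859;  EBC = SRM·1.97
SRM = 1.4922·6.2^0.6859 = 5.2159
EBC = 5.2159·1.97

10.2753 EBC


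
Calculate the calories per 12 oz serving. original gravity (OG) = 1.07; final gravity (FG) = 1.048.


ABW = (OG−FG)·131.25·0.79/FG;  °P = 259 − 259/SG (for OG→OE and FG→AE);  RE = 0.1808·OE + 0.8192·AE;  Cal = (6.9·ABW + 4·(RE−0.1))·FG·3.55
ABW = (1.07 − 1.048)·131.25·0.79/1.048 = 2.1766
OE = 259 − 259/1.07 = 16.9439 °P
AE = 259 − 259/1.048 = 11.8626 °P
RE = 0.1808·16.9439 + 0.8192·11.8626 = 12.7813 °P
Cal = (6.9·2.1766 + 4·(12.7813−0.1))·1.048·3.55

244.5942 kcal


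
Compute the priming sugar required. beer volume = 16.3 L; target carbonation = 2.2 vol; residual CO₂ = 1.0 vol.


sugar = (target − residual)·4.0·V
sugar = (2.2 − 1.0)·4.0·16.3

78.2400 g


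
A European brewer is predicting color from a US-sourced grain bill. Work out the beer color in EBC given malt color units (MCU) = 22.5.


SRM = 1.4922·MCU^0.6859;  EBC = SRM·1.97
SRM = 1.4922·22.5^0.6859 = 12.6267
EBC = 12.6267·1.97

24.8746 EBC


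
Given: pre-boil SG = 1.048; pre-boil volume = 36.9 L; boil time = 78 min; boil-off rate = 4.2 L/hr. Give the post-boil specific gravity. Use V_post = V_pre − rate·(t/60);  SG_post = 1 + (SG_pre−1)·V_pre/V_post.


V_post = 36.9 − 4.2·(78/60) = 31.4400
SG_post = 1 + (1.048 − 1)·36.9/31.4400

1.0563


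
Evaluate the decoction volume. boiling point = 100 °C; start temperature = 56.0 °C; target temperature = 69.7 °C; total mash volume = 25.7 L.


V_dec = V_total·(T_target − T_start)/(T_boil − T_start)
V_dec = 25.7·(69.7 − 56.0)/(100 − 56.0)

8.0020 L


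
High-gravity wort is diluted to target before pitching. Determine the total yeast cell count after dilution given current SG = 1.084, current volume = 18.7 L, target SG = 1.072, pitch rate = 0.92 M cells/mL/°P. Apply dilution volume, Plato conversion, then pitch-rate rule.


V_w = V·((SG_c−1)/(SG_t−1)−1);  °P = 259 − 259/SG_t;  cells = rate·(V+V_w)·°P
V_w = 18.7·((1.084−1)/(1.072−1)−1) = 3.1167
V_final = 18.7 + 3.1167 = 21.8167
°P = 259 − 259/1.072 = 17.3955
cells = 0.92·21.8167·17.3955

349.1513 billion cells


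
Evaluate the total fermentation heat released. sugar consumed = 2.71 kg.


Q = m_sugar · 590 kJ/kg
Q = 2.71 · 590

1598.9000 kJ


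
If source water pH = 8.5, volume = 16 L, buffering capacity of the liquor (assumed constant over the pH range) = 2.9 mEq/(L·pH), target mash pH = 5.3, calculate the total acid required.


acid = buffering capacity · (pH_source − pH_target) · V
acid = 2.9 · (8.5 − 5.3) · 16

148.4800 mEq


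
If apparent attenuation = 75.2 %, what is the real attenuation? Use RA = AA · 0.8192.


RA = 75.2 · 0.8192

61.6038 %


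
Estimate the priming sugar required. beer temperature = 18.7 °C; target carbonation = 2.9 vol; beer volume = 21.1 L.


residual = 14.695·(0.01821 + 0.09011·e^(−0.04·T));  sugar = (target − residual)·4.0·V
residual = 14.695·(0.01821 + 0.09011·e^(−0.04·18.7)) = 0.8943
sugar = (2.9 − 0.8943)·4.0·21.1

169.2777 g


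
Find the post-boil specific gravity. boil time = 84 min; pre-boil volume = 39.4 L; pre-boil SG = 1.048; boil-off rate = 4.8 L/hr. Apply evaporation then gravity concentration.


V_post = V_pre − rate·(t/60);  SG_post = 1 + (SG_pre−1)·V_pre/V_post
V_post = 39.4 − 4.8·(84/60) = 32.6800
SG_post = 1 + (1.048 − 1)·39.4/32.6800

1.0579


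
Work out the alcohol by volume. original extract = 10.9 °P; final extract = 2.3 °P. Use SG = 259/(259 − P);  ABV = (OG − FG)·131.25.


OG = 259/(259 − 10.9) = 1.0439
FG = 259/(259 − 2.3) = 1.0090
ABV = (1.0439 − 1.0090)·131.25

4.5903 % ABV


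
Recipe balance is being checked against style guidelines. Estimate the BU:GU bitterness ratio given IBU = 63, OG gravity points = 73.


BU:GU = IBU / OG_points
BU:GU = 63 / 73

0.8630


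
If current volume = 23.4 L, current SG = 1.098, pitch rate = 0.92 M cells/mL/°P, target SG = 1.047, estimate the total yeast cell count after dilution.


V_w = V·((SG_c−1)/(SG_t−1)−1);  °P = 259 − 259/SG_t;  cells = rate·(V+V_w)·°P
V_w = 23.4·((1.098−1)/(1.047−1)−1) = 25.3915
V_final = 23.4 + 25.3915 = 48.7915
°P = 259 − 259/1.047 = 11.6266
cells = 0.92·48.7915·11.6266

521.8946 billion cells


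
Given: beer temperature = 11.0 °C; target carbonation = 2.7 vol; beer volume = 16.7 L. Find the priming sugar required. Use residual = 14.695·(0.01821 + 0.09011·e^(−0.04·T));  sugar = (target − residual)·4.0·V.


residual = 14.695·(0.01821 + 0.09011·e^(−0.04·11.0)) = 1.1204
sugar = (2.7 − 1.1204)·4.0·16.7

105.5168 g


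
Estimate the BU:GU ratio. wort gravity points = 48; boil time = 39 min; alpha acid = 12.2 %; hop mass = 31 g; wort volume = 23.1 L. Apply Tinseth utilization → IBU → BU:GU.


U = 1.65·0.000125^(GP/1000)·(1−e^(−0.04t))/4.15;  IBU = (α/100)·m·U·1000/V;  BU:GU = IBU/GP
U = 1.65·0.000125^(48/1000)·(1−e^(−0.04·39))/4.15 = 0.2040
IBU = (12.2/100)·31·0.2040·1000/23.1 = 33.4002
BU:GU = 33.4002/48

0.6958


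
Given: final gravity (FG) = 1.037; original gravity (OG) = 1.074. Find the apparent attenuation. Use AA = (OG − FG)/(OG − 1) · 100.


AA = (1.074 − 1.037)/(1.074 − 1) · 100

50.0000 %


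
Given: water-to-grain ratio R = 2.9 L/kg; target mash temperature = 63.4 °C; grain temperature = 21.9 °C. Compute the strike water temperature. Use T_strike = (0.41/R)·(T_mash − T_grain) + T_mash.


T_strike = (0.41/2.9)·(63.4 − 21.9) + 63.4

69.2672 °C


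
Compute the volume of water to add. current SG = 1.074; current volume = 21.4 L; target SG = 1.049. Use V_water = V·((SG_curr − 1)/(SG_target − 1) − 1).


V_water = 21.4·((1.074 − 1)/(1.049 − 1) − 1)

10.9184 L


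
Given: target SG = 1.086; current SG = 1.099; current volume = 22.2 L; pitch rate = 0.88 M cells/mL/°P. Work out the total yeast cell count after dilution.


V_w = V·((SG_c−1)/(SG_t−1)−1);  °P = 259 − 259/SG_t;  cells = rate·(V+V_w)·°P
V_w = 22.2·((1.099−1)/(1.086−1)−1) = 3.3558
V_final = 22.2 + 3.3558 = 25.5558
°P = 259 − 259/1.086 = 20.5101
cells = 0.88·25.5558·20.5101

461.2547 billion cells


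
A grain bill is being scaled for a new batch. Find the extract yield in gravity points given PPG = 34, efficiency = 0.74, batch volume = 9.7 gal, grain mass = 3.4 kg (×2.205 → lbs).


points = lbs × PPG × eff / vol
lbs = 3.4 × 2.205 = 7.4970
points = 7.4970 × 34 × 0.74 / 9.7

19.4458 points


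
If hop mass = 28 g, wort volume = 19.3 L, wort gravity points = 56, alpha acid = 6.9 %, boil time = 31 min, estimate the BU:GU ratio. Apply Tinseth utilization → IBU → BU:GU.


U = 1.65·0.000125^(GP/1000)·(1−e^(−0.04t))/4.15;  IBU = (α/100)·m·U·1000/V;  BU:GU = IBU/GP
U = 1.65·0.000125^(56/1000)·(1−e^(−0.04·31))/4.15 = 0.1708
IBU = (6.9/100)·28·0.1708·1000/19.3 = 17.0981
BU:GU = 17.0981/56

0.3053


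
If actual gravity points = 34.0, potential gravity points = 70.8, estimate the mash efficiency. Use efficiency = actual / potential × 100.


efficiency = 34.0 / 70.8 × 100

48.0226 %


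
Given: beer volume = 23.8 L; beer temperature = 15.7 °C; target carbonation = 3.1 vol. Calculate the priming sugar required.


residual = 14.695·(0.01821 + 0.09011·e^(−0.04·T));  sugar = (target − residual)·4.0·V
residual = 14.695·(0.01821 + 0.09011·e^(−0.04·15.7)) = 0.9742
sugar = (3.1 − 0.9742)·4.0·23.8

202.3716 g


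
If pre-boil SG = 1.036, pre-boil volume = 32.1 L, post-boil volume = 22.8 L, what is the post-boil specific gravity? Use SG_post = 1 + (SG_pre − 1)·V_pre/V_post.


pts_pre = (1.036 − 1)·1000 = 36.0000
pts_post = 36.0000·32.1/22.8 = 50.6842
SG_post = 1 + 50.6842/1000

1.0507


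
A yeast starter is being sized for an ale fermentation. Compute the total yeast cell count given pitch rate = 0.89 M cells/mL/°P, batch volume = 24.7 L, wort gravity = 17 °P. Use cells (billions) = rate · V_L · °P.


cells = 0.89 · 24.7 · 17

373.7110 billion cells


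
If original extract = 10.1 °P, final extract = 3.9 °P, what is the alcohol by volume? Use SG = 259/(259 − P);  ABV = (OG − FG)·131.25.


OG = 259/(259 − 10.1) = 1.0406
FG = 259/(259 − 3.9) = 1.0153
ABV = (1.0406 − 1.0153)·131.25

3.3194 % ABV


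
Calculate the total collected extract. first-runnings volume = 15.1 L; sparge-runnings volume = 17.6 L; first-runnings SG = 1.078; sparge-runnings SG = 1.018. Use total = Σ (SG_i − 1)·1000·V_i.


first = (1.078 − 1)·1000·15.1 = 1177.8000
sparge = (1.018 − 1)·1000·17.6 = 316.8000
total = 1177.8000 + 316.8000

1494.6000 gravity·L


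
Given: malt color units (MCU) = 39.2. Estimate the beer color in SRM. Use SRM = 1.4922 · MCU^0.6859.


SRM = 1.4922 · 39.2^0.6859

18.4783 SRM


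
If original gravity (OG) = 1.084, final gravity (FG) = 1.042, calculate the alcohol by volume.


ABV = (OG − FG) · 131.25
ABV = (1.084 − 1.042) · 131.25

5.5125 % ABV


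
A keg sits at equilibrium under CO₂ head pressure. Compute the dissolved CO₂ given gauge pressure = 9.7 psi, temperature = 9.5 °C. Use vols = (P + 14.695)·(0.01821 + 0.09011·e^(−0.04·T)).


vols = (9.7 + 14.695)·(0.01821 + 0.09011·e^(−0.04·9.5))

1.9475 volumes


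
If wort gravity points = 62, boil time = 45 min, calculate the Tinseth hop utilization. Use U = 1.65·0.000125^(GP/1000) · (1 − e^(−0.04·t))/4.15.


bigness = 1.65·0.000125^(62/1000) = 0.9451
boil_factor = (1 − e^(−0.04·45))/4.15 = 0.2011
U = 0.9451 · 0.2011

0.1901


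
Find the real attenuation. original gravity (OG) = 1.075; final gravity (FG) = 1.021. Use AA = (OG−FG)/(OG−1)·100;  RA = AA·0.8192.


AA = (1.075 − 1.021)/(1.075 − 1)·100 = 72.0000
RA = 72.0000·0.8192

58.9824 %


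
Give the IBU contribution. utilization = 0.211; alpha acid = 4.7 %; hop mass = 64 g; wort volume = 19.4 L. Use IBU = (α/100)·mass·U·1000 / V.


IBU = (4.7/100)·64·0.211·1000 / 19.4

32.7159 IBU


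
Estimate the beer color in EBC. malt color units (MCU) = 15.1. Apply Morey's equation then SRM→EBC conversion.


SRM = 1.4922·MCU^0.6859;  EBC = SRM·1.97
SRM = 1.4922·15.1^0.6859 = 9.6048
EBC = 9.6048·1.97

18.9214 EBC


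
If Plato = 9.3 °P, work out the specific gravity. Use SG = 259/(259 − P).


SG = 259/(259 − 9.3)

1.0372


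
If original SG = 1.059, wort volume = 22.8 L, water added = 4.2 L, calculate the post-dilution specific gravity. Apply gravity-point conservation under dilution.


SG_new = 1 + (SG_old − 1)·V_old/(V_old + V_water)
pts = (1.059 − 1)·1000·22.8/(22.8 + 4.2) = 49.8222
SG_new = 1 + 49.8222/1000

1.0498


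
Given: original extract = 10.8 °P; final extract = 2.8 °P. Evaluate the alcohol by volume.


SG = 259/(259 − P);  ABV = (OG − FG)·131.25
OG = 259/(259 − 10.8) = 1.0435
FG = 259/(259 − 2.8) = 1.0109
ABV = (1.0435 − 1.0109)·131.25

4.2767 % ABV


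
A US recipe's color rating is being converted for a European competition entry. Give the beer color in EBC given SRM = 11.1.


EBC = SRM · 1.97
EBC = 11.1 · 1.97

21.8670 EBC


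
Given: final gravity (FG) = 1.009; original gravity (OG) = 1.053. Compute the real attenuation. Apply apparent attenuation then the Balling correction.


AA = (OG−FG)/(OG−1)·100;  RA = AA·0.8192
AA = (1.053 − 1.009)/(1.053 − 1)·100 = 83.0189
RA = 83.0189·0.8192

68.0091 %


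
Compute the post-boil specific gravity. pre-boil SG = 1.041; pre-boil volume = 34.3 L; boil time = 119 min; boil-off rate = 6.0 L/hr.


V_post = V_pre − rate·(t/60);  SG_post = 1 + (SG_pre−1)·V_pre/V_post
V_post = 34.3 − 6.0·(119/60) = 22.4000
SG_post = 1 + (1.041 − 1)·34.3/22.4000

1.0628


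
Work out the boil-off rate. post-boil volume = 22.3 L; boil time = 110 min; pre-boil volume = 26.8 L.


rate = (V_pre − V_post) / (t_min/60)
rate = (26.8 − 22.3) / (110/60)

2.4545 L/hr


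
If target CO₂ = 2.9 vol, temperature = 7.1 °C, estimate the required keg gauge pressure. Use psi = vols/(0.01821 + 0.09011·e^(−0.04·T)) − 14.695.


psi = 2.9/(0.01821 + 0.09011·e^(−0.04·7.1)) − 14.695

19.0095 psi


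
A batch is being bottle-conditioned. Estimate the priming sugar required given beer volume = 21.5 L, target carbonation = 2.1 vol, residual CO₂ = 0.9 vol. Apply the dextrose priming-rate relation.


sugar = (target − residual)·4.0·V
sugar = (2.1 − 0.9)·4.0·21.5

103.2000 g


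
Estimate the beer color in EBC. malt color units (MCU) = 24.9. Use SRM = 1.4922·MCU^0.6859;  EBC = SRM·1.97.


SRM = 1.4922·24.9^0.6859 = 13.5357
EBC = 13.5357·1.97

26.6653 EBC


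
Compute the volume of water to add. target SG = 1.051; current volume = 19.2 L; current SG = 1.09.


V_water = V·((SG_curr − 1)/(SG_target − 1) − 1)
V_water = 19.2·((1.09 − 1)/(1.051 − 1) − 1)

14.6824 L


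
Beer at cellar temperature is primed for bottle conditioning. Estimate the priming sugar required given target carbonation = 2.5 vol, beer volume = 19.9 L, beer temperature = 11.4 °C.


residual = 14.695·(0.01821 + 0.09011·e^(−0.04·T));  sugar = (target − residual)·4.0·V
residual = 14.695·(0.01821 + 0.09011·e^(−0.04·11.4)) = 1.1069
sugar = (2.5 − 1.1069)·4.0·19.9

110.8931 g


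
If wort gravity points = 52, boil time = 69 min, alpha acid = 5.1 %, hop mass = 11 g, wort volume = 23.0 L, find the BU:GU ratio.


U = 1.65·0.000125^(GP/1000)·(1−e^(−0.04t))/4.15;  IBU = (α/100)·m·U·1000/V;  BU:GU = IBU/GP
U = 1.65·0.000125^(52/1000)·(1−e^(−0.04·69))/4.15 = 0.2334
IBU = (5.1/100)·11·0.2334·1000/23.0 = 5.6927
BU:GU = 5.6927/52

0.1095
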